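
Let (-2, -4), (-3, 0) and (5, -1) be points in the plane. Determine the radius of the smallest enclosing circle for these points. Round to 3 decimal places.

4.083

Call the three points A, B, C in the order given.
Side lengths²: AB² = 17, AC² = 58, BC² = 65.
Since BC² = 65 < 58 + 17 = 75, the triangle is acute, so the smallest enclosing circle is the circumcircle.
Circumcentre = (57/62, -71/62), r² = 32045/1922.
r = √(32045/1922) ≈ 4.083.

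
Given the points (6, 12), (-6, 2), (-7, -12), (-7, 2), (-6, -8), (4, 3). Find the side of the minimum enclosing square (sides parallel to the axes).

24

The bounding box has width 13 and height 24.
An axis-aligned square enclosing the set must have side ≥ max(width, height).
So the minimum side is max(13, 24) = 24.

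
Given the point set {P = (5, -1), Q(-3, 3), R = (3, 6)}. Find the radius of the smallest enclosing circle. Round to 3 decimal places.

4.550

Side lengths²: PQ² = 80, PR² = 53, QR² = 45.
Since PQ² = 80 < 53 + 45 = 98, the triangle is acute, so the smallest enclosing circle is the circumcircle.
Circumcentre = (1.375, 1.75), r² = 20.703125.
r = √(20.703125) ≈ 4.550.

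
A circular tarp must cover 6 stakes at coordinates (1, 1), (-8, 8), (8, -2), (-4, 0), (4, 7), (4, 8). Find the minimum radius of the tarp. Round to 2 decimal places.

The farthest pair is (-8, 8)–(8, -2) with squared distance 356. The circle on this segment as diameter has centre (0, 3) and r² = 356/4 = 89.
Check (1, 1): distance² to centre = 5 ≤ 89, so it lies inside.
All remaining points lie in this disk, and no smaller disk contains both endpoints, so this is the minimum enclosing circle.
r = √89 ≈ 9.43.

9.43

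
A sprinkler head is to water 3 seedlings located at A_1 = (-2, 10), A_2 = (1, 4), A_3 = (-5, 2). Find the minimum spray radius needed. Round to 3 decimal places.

Side lengths²: A_1A_2² = 45, A_1A_3² = 73, A_2A_3² = 40.
Since A_1A_3² = 73 < 45 + 40 = 85, the triangle is acute, so the smallest enclosing circle is the circumcircle.
Circumcentre = (-41/14, 81/14), r² = 1825/98.
r = √(1825/98) ≈ 4.315.

4.315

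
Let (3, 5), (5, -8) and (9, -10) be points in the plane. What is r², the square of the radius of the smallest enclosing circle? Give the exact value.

65.25

Call the three points A, B, C in the order given.
Side lengths²: AB² = 173, AC² = 261, BC² = 20.
Since AC² = 261 ≥ 173 + 20 = 193, the angle opposite AC is not acute, so the smallest enclosing circle has AC as diameter.
Centre = midpoint of AC = (6, -2.5), r² = 261/4 = 65.25.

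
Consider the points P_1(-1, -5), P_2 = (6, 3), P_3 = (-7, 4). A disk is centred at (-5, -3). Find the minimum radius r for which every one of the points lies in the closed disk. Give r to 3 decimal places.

The required radius is the distance from (-5, -3) to the farthest point.
Squared distances: 20, 157, 53.
Maximum is 157, attained at P_2.
r = √157 ≈ 12.530.

12.530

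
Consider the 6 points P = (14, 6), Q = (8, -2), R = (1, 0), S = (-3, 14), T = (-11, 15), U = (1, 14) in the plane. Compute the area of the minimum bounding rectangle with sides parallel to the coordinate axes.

425

x ranges over [-11, 14], width 25.
y ranges over [-2, 15], height 17.
Area = 25 × 17 = 425.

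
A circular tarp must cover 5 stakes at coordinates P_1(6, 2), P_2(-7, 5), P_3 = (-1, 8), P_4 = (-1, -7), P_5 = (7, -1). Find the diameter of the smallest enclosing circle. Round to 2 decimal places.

A smallest enclosing disk is always determined by at most three of the input points on its boundary.
The minimum enclosing circle is determined by three boundary points: P_2, P_4, P_5.
Their circumcentre is (-6/11, 8/11) with r² = 7250/121.
The farthest remaining point P_3 is at distance² 6425/121 ≤ 7250/121.
Diameter = 2r = 2√(7250/121) ≈ 15.48.

15.48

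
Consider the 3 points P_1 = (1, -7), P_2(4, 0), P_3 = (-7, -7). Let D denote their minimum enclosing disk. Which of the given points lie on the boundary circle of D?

P_2, P_3

Side lengths²: P_1P_2² = 58, P_1P_3² = 64, P_2P_3² = 170.
Since P_2P_3² = 170 ≥ 64 + 58 = 122, the angle opposite P_2P_3 is not acute, so the smallest enclosing circle has P_2P_3 as diameter.
Centre = midpoint of P_2P_3 = (-1.5, -3.5), r² = 170/4 = 42.5.
The points at distance exactly r from the centre are P_2, P_3 — 2 points.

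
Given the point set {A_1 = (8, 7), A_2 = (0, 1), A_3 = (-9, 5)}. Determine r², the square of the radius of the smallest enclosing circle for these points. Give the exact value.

73.25

Side lengths²: A_1A_2² = 100, A_1A_3² = 293, A_2A_3² = 97.
Since A_1A_3² = 293 ≥ 100 + 97 = 197, the angle opposite A_1A_3 is not acute, so the smallest enclosing circle has A_1A_3 as diameter.
Centre = midpoint of A_1A_3 = (-0.5, 6), r² = 293/4 = 73.25.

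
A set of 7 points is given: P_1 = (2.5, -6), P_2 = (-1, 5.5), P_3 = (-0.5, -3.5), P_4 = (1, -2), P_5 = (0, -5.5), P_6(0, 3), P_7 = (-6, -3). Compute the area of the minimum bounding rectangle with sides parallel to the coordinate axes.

97.75

x ranges over [-6, 2.5], width 8.5.
y ranges over [-6, 5.5], height 11.5.
Area = 8.5 × 11.5 = 97.75.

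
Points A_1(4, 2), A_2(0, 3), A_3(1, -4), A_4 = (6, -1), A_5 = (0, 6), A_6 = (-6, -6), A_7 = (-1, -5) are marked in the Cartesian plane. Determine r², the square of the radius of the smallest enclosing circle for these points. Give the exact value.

71825/1444

The minimum enclosing circle of a finite set is fixed by two of the points (as a diameter) or three (as a circumcircle).
The minimum enclosing circle is determined by three boundary points: A_4, A_5, A_6.
Their circumcentre is (-20/19, -37/38) with r² = 71825/1444.
The farthest remaining point A_1 is at distance² 49633/1444 ≤ 71825/1444.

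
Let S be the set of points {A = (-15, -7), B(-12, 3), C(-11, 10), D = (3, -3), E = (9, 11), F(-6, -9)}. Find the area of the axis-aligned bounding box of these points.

480

x ranges over [-15, 9], width 24.
y ranges over [-9, 11], height 20.
Area = 24 × 20 = 480.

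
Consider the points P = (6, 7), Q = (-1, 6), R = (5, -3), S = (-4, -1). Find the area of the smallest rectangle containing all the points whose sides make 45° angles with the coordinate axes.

135

In coordinates u = x + y, v = x − y the rectangle is axis-aligned; the map (x,y)→(u,v) scales areas by 2.
u-values: 13, 5, 2, -5; range = 13 − (-5) = 18.
v-values: -1, -7, 8, -3; range = 8 − (-7) = 15.
Area = (18 × 15) / 2 = 135.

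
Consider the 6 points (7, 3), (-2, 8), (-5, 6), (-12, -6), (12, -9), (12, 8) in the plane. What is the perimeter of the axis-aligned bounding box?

82

Width = max x − min x = 12 − (-12) = 24.
Height = max y − min y = 8 − (-9) = 17.
Perimeter = 2(24 + 17) = 82.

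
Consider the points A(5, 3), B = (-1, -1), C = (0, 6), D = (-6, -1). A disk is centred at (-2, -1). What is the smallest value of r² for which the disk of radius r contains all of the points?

The required radius is the distance from (-2, -1) to the farthest point.
Squared distances: 65, 1, 53, 16.
Maximum is 65, attained at A.

65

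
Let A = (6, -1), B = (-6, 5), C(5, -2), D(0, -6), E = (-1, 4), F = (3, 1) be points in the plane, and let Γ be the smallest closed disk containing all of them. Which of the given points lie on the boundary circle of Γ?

The minimum enclosing circle is determined by three boundary points: A, B, D.
Their circumcentre is (-0.59375, 0.8125) with r² = 46.7626953125.
The farthest remaining point C is at distance² 39.2001953125 ≤ 46.7626953125.
The points at distance exactly r from the centre are A, B, D — 3 points.

A, B, D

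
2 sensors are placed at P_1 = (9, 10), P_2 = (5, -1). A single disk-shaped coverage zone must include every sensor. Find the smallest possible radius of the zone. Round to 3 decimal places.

5.852

The smallest circle enclosing two points has them as diameter endpoints.
Centre = midpoint = (7, 4.5); r² = |P_1P_2|²/4 = 137/4 = 34.25.
r = √(34.25) ≈ 5.852.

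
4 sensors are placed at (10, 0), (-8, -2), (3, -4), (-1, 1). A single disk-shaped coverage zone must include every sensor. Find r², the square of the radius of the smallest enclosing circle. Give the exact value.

A smallest enclosing disk is always determined by at most three of the input points on its boundary.
The farthest pair is (10, 0)–(-8, -2) with squared distance 328. The circle on this segment as diameter has centre (1, -1) and r² = 328/4 = 82.
Check (3, -4): distance² to centre = 13 ≤ 82, so it lies inside.
All remaining points lie in this disk, and no smaller disk contains both endpoints, so this is the minimum enclosing circle.

82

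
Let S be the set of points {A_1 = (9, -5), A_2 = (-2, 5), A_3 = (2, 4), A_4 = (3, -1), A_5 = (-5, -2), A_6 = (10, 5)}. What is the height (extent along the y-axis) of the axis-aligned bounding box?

10

max y = 5, min y = -5, so height = 10.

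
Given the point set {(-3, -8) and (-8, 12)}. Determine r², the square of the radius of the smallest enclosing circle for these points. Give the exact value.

106.25

The smallest circle enclosing two points has them as diameter endpoints.
Centre = midpoint = (-5.5, 2); r² = |(-3, -8)−(-8, 12)|²/4 = 425/4 = 106.25.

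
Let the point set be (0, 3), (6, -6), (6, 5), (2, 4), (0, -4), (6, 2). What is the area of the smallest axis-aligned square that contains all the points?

The bounding box has width 6 and height 11.
An axis-aligned square enclosing the set must have side ≥ max(width, height).
So the minimum side is max(6, 11) = 11.
Area = 11² = 121.

121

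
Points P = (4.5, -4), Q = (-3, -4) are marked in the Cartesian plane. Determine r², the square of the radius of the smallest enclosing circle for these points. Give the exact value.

The smallest circle enclosing two points has them as diameter endpoints.
Centre = midpoint = (0.75, -4); r² = |PQ|²/4 = 56.25/4 = 14.0625.

14.0625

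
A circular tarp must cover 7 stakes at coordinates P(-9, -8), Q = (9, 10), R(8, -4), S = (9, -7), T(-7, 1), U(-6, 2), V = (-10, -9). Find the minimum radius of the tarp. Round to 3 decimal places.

A smallest enclosing disk is always determined by at most three of the input points on its boundary.
The farthest pair is Q–V with squared distance 722. The circle on this segment as diameter has centre (-0.5, 0.5) and r² = 722/4 = 180.5.
Check P: distance² to centre = 144.5 ≤ 180.5, so it lies inside.
All remaining points lie in this disk, and no smaller disk contains both endpoints, so this is the minimum enclosing circle.
r = √(180.5) ≈ 13.435.

13.435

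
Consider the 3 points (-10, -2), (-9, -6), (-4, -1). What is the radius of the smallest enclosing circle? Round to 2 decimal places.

Call the three points A, B, C in the order given.
Side lengths²: AB² = 17, AC² = 37, BC² = 50.
Since BC² = 50 < 37 + 17 = 54, the triangle is acute, so the smallest enclosing circle is the circumcircle.
Circumcentre = (-6.7, -3.3), r² = 12.58.
r = √(12.58) ≈ 3.55.

3.55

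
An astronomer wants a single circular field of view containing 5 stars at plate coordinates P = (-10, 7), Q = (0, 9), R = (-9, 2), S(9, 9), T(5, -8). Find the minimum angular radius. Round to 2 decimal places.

11.23

A smallest enclosing disk is always determined by at most three of the input points on its boundary.
The minimum enclosing circle is determined by three boundary points: P, S, T.
Their circumcentre is (5/42, 89/42) with r² = 111325/882.
The farthest remaining point R is at distance² 73357/882 ≤ 111325/882.
r = √(111325/882) ≈ 11.23.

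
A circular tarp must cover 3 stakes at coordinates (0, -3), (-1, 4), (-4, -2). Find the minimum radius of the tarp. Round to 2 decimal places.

Call the three points A, B, C in the order given.
Side lengths²: AB² = 50, AC² = 17, BC² = 45.
Since AB² = 50 < 45 + 17 = 62, the triangle is acute, so the smallest enclosing circle is the circumcircle.
Circumcentre = (-23/18, 7/18), r² = 2125/162.
r = √(2125/162) ≈ 3.62.

3.62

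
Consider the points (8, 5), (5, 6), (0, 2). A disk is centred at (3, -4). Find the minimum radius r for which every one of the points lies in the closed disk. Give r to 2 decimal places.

10.30

The required radius is the distance from (3, -4) to the farthest point.
Squared distances: 106, 104, 45.
Maximum is 106, attained at (8, 5).
r = √106 ≈ 10.30.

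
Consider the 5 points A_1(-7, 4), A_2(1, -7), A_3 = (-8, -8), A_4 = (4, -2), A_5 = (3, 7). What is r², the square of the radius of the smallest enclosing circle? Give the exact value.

86.5

The minimum enclosing circle of a finite set is fixed by two of the points (as a diameter) or three (as a circumcircle).
The farthest pair is A_3–A_5 with squared distance 346. The circle on this segment as diameter has centre (-2.5, -0.5) and r² = 346/4 = 86.5.
Check A_1: distance² to centre = 40.5 ≤ 86.5, so it lies inside.
All remaining points lie in this disk, and no smaller disk contains both endpoints, so this is the minimum enclosing circle.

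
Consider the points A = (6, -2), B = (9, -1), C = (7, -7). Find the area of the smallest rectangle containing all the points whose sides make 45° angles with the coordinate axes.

In coordinates u = x + y, v = x − y the rectangle is axis-aligned; the map (x,y)→(u,v) scales areas by 2.
u-values: 4, 8, 0; range = 8 − 0 = 8.
v-values: 8, 10, 14; range = 14 − 8 = 6.
Area = (8 × 6) / 2 = 24.

24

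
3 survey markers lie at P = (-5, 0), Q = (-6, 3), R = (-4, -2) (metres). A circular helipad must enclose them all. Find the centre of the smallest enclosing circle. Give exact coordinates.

(-5, 0.5)

Side lengths²: PQ² = 10, PR² = 5, QR² = 29.
Since QR² = 29 ≥ 10 + 5 = 15, the angle opposite QR is not acute, so the smallest enclosing circle has QR as diameter.
Centre = midpoint of QR = (-5, 0.5), r² = 29/4 = 7.25.
Centre = (-5, 0.5).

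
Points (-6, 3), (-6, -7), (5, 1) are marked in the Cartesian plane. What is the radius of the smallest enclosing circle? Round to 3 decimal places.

6.912

Call the three points A, B, C in the order given.
Side lengths²: AB² = 100, AC² = 125, BC² = 185.
Since BC² = 185 < 125 + 100 = 225, the triangle is acute, so the smallest enclosing circle is the circumcircle.
Circumcentre = (-27/22, -2), r² = 23125/484.
r = √(23125/484) ≈ 6.912.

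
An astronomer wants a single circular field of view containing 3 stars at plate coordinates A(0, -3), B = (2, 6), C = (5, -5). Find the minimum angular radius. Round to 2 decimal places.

5.70

Side lengths²: AB² = 85, AC² = 29, BC² = 130.
Since BC² = 130 ≥ 85 + 29 = 114, the angle opposite BC is not acute, so the smallest enclosing circle has BC as diameter.
Centre = midpoint of BC = (3.5, 0.5), r² = 130/4 = 32.5.
r = √(32.5) ≈ 5.70.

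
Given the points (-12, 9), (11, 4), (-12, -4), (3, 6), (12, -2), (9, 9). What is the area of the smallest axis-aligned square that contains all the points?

The bounding box has width 24 and height 13.
An axis-aligned square enclosing the set must have side ≥ max(width, height).
So the minimum side is max(24, 13) = 24.
Area = 24² = 576.

576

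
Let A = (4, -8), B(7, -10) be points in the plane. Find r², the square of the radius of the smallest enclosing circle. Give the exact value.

The smallest circle enclosing two points has them as diameter endpoints.
Centre = midpoint = (5.5, -9); r² = |AB|²/4 = 13/4 = 3.25.

3.25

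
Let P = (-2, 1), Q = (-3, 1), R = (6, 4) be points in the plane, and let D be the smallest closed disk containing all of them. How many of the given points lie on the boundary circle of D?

Side lengths²: PQ² = 1, PR² = 73, QR² = 90.
Since QR² = 90 ≥ 73 + 1 = 74, the angle opposite QR is not acute, so the smallest enclosing circle has QR as diameter.
Centre = midpoint of QR = (1.5, 2.5), r² = 90/4 = 22.5.
The points at distance exactly r from the centre are Q, R — 2 points.

2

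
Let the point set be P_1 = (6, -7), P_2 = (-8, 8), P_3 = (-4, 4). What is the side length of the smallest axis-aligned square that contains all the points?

15

The bounding box has width 14 and height 15.
An axis-aligned square enclosing the set must have side ≥ max(width, height).
So the minimum side is max(14, 15) = 15.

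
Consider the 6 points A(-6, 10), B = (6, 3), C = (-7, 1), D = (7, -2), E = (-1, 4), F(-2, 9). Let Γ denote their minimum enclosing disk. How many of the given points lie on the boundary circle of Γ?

2

The minimum enclosing circle of a finite set is fixed by two of the points (as a diameter) or three (as a circumcircle).
The farthest pair is A–D with squared distance 313. The circle on this segment as diameter has centre (0.5, 4) and r² = 313/4 = 78.25.
Check B: distance² to centre = 31.25 ≤ 78.25, so it lies inside.
All remaining points lie in this disk, and no smaller disk contains both endpoints, so this is the minimum enclosing circle.
The points at distance exactly r from the centre are A, D — 2 points.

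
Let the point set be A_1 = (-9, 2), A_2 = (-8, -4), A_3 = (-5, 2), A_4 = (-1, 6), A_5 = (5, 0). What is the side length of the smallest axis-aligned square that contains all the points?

The bounding box has width 14 and height 10.
An axis-aligned square enclosing the set must have side ≥ max(width, height).
So the minimum side is max(14, 10) = 14.

14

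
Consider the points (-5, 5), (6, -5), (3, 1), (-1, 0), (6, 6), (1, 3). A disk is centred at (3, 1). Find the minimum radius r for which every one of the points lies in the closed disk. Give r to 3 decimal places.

The required radius is the distance from (3, 1) to the farthest point.
Squared distances: 80, 45, 0, 17, 34, 8.
Maximum is 80, attained at (-5, 5).
r = √80 ≈ 8.944.

8.944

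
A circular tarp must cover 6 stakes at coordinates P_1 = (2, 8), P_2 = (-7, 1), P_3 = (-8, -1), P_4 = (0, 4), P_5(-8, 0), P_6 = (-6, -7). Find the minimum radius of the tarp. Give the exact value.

8.5

A smallest enclosing disk is always determined by at most three of the input points on its boundary.
The farthest pair is P_1–P_6 with squared distance 289. The circle on this segment as diameter has centre (-2, 0.5) and r² = 289/4 = 72.25.
Check P_2: distance² to centre = 25.25 ≤ 72.25, so it lies inside.
All remaining points lie in this disk, and no smaller disk contains both endpoints, so this is the minimum enclosing circle.
r = √(72.25) = 8.5.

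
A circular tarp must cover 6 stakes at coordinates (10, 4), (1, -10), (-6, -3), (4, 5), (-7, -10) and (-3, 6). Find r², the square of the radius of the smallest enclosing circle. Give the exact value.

121.25

A smallest enclosing disk is always determined by at most three of the input points on its boundary.
The farthest pair is (10, 4)–(-7, -10) with squared distance 485. The circle on this segment as diameter has centre (1.5, -3) and r² = 485/4 = 121.25.
Check (1, -10): distance² to centre = 49.25 ≤ 121.25, so it lies inside.
All remaining points lie in this disk, and no smaller disk contains both endpoints, so this is the minimum enclosing circle.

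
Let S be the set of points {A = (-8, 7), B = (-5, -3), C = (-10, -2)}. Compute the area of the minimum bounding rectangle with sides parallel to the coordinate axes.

x ranges over [-10, -5], width 5.
y ranges over [-3, 7], height 10.
Area = 5 × 10 = 50.

50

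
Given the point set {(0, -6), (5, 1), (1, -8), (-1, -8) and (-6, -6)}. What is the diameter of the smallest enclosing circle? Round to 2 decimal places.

13.04

By Welzl's lemma the MEC is supported by two points (diametrically opposite) or three points (on a circumcircle).
The farthest pair is (5, 1)–(-6, -6) with squared distance 170. The circle on this segment as diameter has centre (-0.5, -2.5) and r² = 170/4 = 42.5.
Check (0, -6): distance² to centre = 12.5 ≤ 42.5, so it lies inside.
All remaining points lie in this disk, and no smaller disk contains both endpoints, so this is the minimum enclosing circle.
Diameter = 2r = 2√(42.5) ≈ 13.04.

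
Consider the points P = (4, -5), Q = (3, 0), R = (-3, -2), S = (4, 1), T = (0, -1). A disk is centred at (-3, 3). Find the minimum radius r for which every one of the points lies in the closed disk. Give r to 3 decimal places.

10.630

The required radius is the distance from (-3, 3) to the farthest point.
Squared distances: 113, 45, 25, 53, 25.
Maximum is 113, attained at P.
r = √113 ≈ 10.630.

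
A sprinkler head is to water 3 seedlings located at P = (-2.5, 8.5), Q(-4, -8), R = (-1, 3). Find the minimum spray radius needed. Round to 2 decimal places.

Side lengths²: PQ² = 274.5, PR² = 32.5, QR² = 130.
Since PQ² = 274.5 ≥ 130 + 32.5 = 162.5, the angle opposite PQ is not acute, so the smallest enclosing circle has PQ as diameter.
Centre = midpoint of PQ = (-3.25, 0.25), r² = 274.5/4 = 68.625.
r = √(68.625) ≈ 8.28.

8.28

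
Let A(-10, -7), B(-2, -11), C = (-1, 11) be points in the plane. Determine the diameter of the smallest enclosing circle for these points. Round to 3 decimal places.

22.023

Side lengths²: AB² = 80, AC² = 405, BC² = 485.
Since BC² = 485 ≥ 405 + 80 = 485, the angle opposite BC is not acute, so the smallest enclosing circle has BC as diameter.
Centre = midpoint of BC = (-1.5, 0), r² = 485/4 = 121.25.
Diameter = 2r = 2√(121.25) ≈ 22.023.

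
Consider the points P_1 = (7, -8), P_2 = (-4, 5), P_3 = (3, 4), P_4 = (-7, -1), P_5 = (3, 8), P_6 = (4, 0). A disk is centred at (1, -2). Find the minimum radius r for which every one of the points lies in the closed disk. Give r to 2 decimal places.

10.20

The required radius is the distance from (1, -2) to the farthest point.
Squared distances: 72, 74, 40, 65, 104, 13.
Maximum is 104, attained at P_5.
r = √104 ≈ 10.20.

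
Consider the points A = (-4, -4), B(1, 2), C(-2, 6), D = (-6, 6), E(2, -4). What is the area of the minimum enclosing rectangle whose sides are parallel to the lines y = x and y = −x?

In coordinates u = x + y, v = x − y the rectangle is axis-aligned; the map (x,y)→(u,v) scales areas by 2.
u-values: -8, 3, 4, 0, -2; range = 4 − (-8) = 12.
v-values: 0, -1, -8, -12, 6; range = 6 − (-12) = 18.
Area = (12 × 18) / 2 = 108.

108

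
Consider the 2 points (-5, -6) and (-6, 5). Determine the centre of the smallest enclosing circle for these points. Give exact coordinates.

(-5.5, -0.5)

The smallest circle enclosing two points has them as diameter endpoints.
Centre = midpoint = (-5.5, -0.5); r² = |(-5, -6)−(-6, 5)|²/4 = 122/4 = 30.5.
Centre = (-5.5, -0.5).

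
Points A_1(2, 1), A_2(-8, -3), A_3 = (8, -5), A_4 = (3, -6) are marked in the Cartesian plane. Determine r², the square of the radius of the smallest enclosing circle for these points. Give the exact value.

The farthest pair is A_2–A_3 with squared distance 260. The circle on this segment as diameter has centre (0, -4) and r² = 260/4 = 65.
Check A_1: distance² to centre = 29 ≤ 65, so it lies inside.
All remaining points lie in this disk, and no smaller disk contains both endpoints, so this is the minimum enclosing circle.

65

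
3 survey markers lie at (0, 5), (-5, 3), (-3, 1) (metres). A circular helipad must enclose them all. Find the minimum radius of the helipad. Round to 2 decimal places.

2.72

Call the three points A, B, C in the order given.
Side lengths²: AB² = 29, AC² = 25, BC² = 8.
Since AB² = 29 < 25 + 8 = 33, the triangle is acute, so the smallest enclosing circle is the circumcircle.
Circumcentre = (-33/14, 51/14), r² = 725/98.
r = √(725/98) ≈ 2.72.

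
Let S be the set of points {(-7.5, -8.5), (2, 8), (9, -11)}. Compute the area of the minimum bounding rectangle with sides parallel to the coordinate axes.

x ranges over [-7.5, 9], width 16.5.
y ranges over [-11, 8], height 19.
Area = 16.5 × 19 = 313.5.

313.5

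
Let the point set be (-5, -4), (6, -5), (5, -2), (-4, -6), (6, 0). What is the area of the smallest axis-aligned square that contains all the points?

121

The bounding box has width 11 and height 6.
An axis-aligned square enclosing the set must have side ≥ max(width, height).
So the minimum side is max(11, 6) = 11.
Area = 11² = 121.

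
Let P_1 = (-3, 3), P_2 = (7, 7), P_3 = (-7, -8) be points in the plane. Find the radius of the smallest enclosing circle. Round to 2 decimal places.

10.26

Side lengths²: P_1P_2² = 116, P_1P_3² = 137, P_2P_3² = 421.
Since P_2P_3² = 421 ≥ 137 + 116 = 253, the angle opposite P_2P_3 is not acute, so the smallest enclosing circle has P_2P_3 as diameter.
Centre = midpoint of P_2P_3 = (0, -0.5), r² = 421/4 = 105.25.
r = √(105.25) ≈ 10.26.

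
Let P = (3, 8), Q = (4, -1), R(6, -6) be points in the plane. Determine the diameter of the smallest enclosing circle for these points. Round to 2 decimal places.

14.32

Side lengths²: PQ² = 82, PR² = 205, QR² = 29.
Since PR² = 205 ≥ 82 + 29 = 111, the angle opposite PR is not acute, so the smallest enclosing circle has PR as diameter.
Centre = midpoint of PR = (4.5, 1), r² = 205/4 = 51.25.
Diameter = 2r = 2√(51.25) ≈ 14.32.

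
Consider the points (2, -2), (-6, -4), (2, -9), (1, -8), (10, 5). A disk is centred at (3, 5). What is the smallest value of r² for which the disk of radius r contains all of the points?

The required radius is the distance from (3, 5) to the farthest point.
Squared distances: 50, 162, 197, 173, 49.
Maximum is 197, attained at (2, -9).

197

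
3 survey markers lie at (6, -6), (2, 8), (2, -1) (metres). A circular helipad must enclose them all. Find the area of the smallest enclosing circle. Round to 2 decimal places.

Call the three points A, B, C in the order given.
Side lengths²: AB² = 212, AC² = 41, BC² = 81.
Since AB² = 212 ≥ 81 + 41 = 122, the angle opposite AB is not acute, so the smallest enclosing circle has AB as diameter.
Centre = midpoint of AB = (4, 1), r² = 212/4 = 53.
Area = π·r² = π·53 ≈ 166.50.

166.50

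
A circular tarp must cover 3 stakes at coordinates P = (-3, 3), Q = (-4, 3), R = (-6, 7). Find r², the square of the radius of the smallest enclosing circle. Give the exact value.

Side lengths²: PQ² = 1, PR² = 25, QR² = 20.
Since PR² = 25 ≥ 20 + 1 = 21, the angle opposite PR is not acute, so the smallest enclosing circle has PR as diameter.
Centre = midpoint of PR = (-4.5, 5), r² = 25/4 = 6.25.

6.25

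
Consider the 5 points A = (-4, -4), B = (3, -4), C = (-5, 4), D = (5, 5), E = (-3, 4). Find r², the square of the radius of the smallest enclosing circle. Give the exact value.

By Welzl's lemma the MEC is supported by two points (diametrically opposite) or three points (on a circumcircle).
The minimum enclosing circle is determined by three boundary points: A, C, D.
Their circumcentre is (7/18, 11/18) with r² = 6565/162.
The farthest remaining point B is at distance² 4549/162 ≤ 6565/162.

6565/162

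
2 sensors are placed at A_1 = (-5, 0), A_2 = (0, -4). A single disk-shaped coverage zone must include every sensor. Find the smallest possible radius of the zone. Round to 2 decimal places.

The smallest circle enclosing two points has them as diameter endpoints.
Centre = midpoint = (-2.5, -2); r² = |A_1A_2|²/4 = 41/4 = 10.25.
r = √(10.25) ≈ 3.20.

3.20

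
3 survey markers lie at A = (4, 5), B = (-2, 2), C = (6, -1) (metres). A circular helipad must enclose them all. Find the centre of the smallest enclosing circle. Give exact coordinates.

(31/14, 15/14)

Side lengths²: AB² = 45, AC² = 40, BC² = 73.
Since BC² = 73 < 45 + 40 = 85, the triangle is acute, so the smallest enclosing circle is the circumcircle.
Circumcentre = (31/14, 15/14), r² = 1825/98.
Centre = (31/14, 15/14).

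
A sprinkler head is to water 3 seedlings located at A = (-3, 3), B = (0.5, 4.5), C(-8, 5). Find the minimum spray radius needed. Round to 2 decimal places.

Side lengths²: AB² = 14.5, AC² = 29, BC² = 72.5.
Since BC² = 72.5 ≥ 29 + 14.5 = 43.5, the angle opposite BC is not acute, so the smallest enclosing circle has BC as diameter.
Centre = midpoint of BC = (-3.75, 4.75), r² = 72.5/4 = 18.125.
r = √(18.125) ≈ 4.26.

4.26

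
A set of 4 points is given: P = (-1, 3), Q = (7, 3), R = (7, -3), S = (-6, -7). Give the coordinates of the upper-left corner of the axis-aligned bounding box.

(-6, 3)

x-range [-6, 7], y-range [-7, 3].
The upper-left corner is (-6, 3).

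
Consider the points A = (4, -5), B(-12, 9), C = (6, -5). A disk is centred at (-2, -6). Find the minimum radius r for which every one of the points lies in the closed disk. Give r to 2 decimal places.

The required radius is the distance from (-2, -6) to the farthest point.
Squared distances: 37, 325, 65.
Maximum is 325, attained at B.
r = √325 ≈ 18.03.

18.03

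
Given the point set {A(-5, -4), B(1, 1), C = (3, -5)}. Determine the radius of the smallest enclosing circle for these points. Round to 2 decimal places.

4.33

Side lengths²: AB² = 61, AC² = 65, BC² = 40.
Since AC² = 65 < 61 + 40 = 101, the triangle is acute, so the smallest enclosing circle is the circumcircle.
Circumcentre = (-37/46, -135/46), r² = 19825/1058.
r = √(19825/1058) ≈ 4.33.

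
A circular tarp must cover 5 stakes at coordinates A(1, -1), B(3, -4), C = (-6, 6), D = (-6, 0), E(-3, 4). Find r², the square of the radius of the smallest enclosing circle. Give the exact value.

The farthest pair is B–C with squared distance 181. The circle on this segment as diameter has centre (-1.5, 1) and r² = 181/4 = 45.25.
Check A: distance² to centre = 10.25 ≤ 45.25, so it lies inside.
All remaining points lie in this disk, and no smaller disk contains both endpoints, so this is the minimum enclosing circle.

45.25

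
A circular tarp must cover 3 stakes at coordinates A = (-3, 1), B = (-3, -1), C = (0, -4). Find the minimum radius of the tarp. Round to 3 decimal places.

2.915

Side lengths²: AB² = 4, AC² = 34, BC² = 18.
Since AC² = 34 ≥ 18 + 4 = 22, the angle opposite AC is not acute, so the smallest enclosing circle has AC as diameter.
Centre = midpoint of AC = (-1.5, -1.5), r² = 34/4 = 8.5.
r = √(8.5) ≈ 2.915.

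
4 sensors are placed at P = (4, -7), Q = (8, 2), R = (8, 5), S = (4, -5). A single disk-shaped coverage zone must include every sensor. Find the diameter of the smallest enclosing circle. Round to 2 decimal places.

The minimum enclosing circle of a finite set is fixed by two of the points (as a diameter) or three (as a circumcircle).
The farthest pair is P–R with squared distance 160. The circle on this segment as diameter has centre (6, -1) and r² = 160/4 = 40.
Check Q: distance² to centre = 13 ≤ 40, so it lies inside.
All remaining points lie in this disk, and no smaller disk contains both endpoints, so this is the minimum enclosing circle.
Diameter = 2r = 2√40 ≈ 12.65.

12.65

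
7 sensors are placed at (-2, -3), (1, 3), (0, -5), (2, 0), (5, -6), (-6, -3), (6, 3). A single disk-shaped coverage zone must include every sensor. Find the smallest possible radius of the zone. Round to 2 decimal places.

6.79

The minimum enclosing circle is determined by three boundary points: (5, -6), (-6, -3), (6, 3).
Their circumcentre is (8/17, -16/17) with r² = 13325/289.
The farthest remaining point (0, -5) is at distance² 4825/289 ≤ 13325/289.
r = √(13325/289) ≈ 6.79.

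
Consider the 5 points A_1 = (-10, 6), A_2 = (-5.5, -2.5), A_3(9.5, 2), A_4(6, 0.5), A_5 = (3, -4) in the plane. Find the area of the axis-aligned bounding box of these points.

x ranges over [-10, 9.5], width 19.5.
y ranges over [-4, 6], height 10.
Area = 19.5 × 10 = 195.

195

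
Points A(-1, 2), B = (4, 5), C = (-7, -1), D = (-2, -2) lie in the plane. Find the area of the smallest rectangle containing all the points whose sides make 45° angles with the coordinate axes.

51

In coordinates u = x + y, v = x − y the rectangle is axis-aligned; the map (x,y)→(u,v) scales areas by 2.
u-values: 1, 9, -8, -4; range = 9 − (-8) = 17.
v-values: -3, -1, -6, 0; range = 0 − (-6) = 6.
Area = (17 × 6) / 2 = 51.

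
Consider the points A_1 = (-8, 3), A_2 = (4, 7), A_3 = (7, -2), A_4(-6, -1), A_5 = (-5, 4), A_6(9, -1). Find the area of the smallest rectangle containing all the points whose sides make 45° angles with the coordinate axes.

In coordinates u = x + y, v = x − y the rectangle is axis-aligned; the map (x,y)→(u,v) scales areas by 2.
u-values: -5, 11, 5, -7, -1, 8; range = 11 − (-7) = 18.
v-values: -11, -3, 9, -5, -9, 10; range = 10 − (-11) = 21.
Area = (18 × 21) / 2 = 189.

189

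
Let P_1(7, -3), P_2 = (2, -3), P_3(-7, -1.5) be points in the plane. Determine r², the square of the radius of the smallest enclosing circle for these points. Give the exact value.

Side lengths²: P_1P_2² = 25, P_1P_3² = 198.25, P_2P_3² = 83.25.
Since P_1P_3² = 198.25 ≥ 83.25 + 25 = 108.25, the angle opposite P_1P_3 is not acute, so the smallest enclosing circle has P_1P_3 as diameter.
Centre = midpoint of P_1P_3 = (0, -2.25), r² = 198.25/4 = 49.5625.

49.5625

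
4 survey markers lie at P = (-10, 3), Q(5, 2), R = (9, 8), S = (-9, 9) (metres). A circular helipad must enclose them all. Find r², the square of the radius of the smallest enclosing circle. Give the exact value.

96.5

A smallest enclosing disk is always determined by at most three of the input points on its boundary.
The farthest pair is P–R with squared distance 386. The circle on this segment as diameter has centre (-0.5, 5.5) and r² = 386/4 = 96.5.
Check Q: distance² to centre = 42.5 ≤ 96.5, so it lies inside.
All remaining points lie in this disk, and no smaller disk contains both endpoints, so this is the minimum enclosing circle.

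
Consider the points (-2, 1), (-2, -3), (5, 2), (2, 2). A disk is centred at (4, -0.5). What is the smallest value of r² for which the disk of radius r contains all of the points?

The required radius is the distance from (4, -0.5) to the farthest point.
Squared distances: 38.25, 42.25, 7.25, 10.25.
Maximum is 42.25, attained at (-2, -3).

42.25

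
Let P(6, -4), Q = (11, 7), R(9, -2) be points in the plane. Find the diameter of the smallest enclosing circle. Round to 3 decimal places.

Side lengths²: PQ² = 146, PR² = 13, QR² = 85.
Since PQ² = 146 ≥ 85 + 13 = 98, the angle opposite PQ is not acute, so the smallest enclosing circle has PQ as diameter.
Centre = midpoint of PQ = (8.5, 1.5), r² = 146/4 = 36.5.
Diameter = 2r = 2√(36.5) ≈ 12.083.

12.083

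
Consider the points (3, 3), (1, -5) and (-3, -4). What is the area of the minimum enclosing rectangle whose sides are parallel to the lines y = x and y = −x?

39

In coordinates u = x + y, v = x − y the rectangle is axis-aligned; the map (x,y)→(u,v) scales areas by 2.
u-values: 6, -4, -7; range = 6 − (-7) = 13.
v-values: 0, 6, 1; range = 6 − 0 = 6.
Area = (13 × 6) / 2 = 39.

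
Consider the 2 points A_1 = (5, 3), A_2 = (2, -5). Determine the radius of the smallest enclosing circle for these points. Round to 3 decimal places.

4.272

The smallest circle enclosing two points has them as diameter endpoints.
Centre = midpoint = (3.5, -1); r² = |A_1A_2|²/4 = 73/4 = 18.25.
r = √(18.25) ≈ 4.272.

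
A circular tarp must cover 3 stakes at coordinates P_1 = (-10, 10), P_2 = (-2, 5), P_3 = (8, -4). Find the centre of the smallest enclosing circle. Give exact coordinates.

Side lengths²: P_1P_2² = 89, P_1P_3² = 520, P_2P_3² = 181.
Since P_1P_3² = 520 ≥ 181 + 89 = 270, the angle opposite P_1P_3 is not acute, so the smallest enclosing circle has P_1P_3 as diameter.
Centre = midpoint of P_1P_3 = (-1, 3), r² = 520/4 = 130.
Centre = (-1, 3).

(-1, 3)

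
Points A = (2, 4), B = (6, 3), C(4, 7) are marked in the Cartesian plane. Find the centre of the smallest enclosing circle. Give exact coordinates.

(30/7, 65/14)

Side lengths²: AB² = 17, AC² = 13, BC² = 20.
Since BC² = 20 < 17 + 13 = 30, the triangle is acute, so the smallest enclosing circle is the circumcircle.
Circumcentre = (30/7, 65/14), r² = 1105/196.
Centre = (30/7, 65/14).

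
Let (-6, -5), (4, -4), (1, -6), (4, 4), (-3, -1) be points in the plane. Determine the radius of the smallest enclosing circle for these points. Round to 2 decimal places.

The minimum enclosing circle of a finite set is fixed by two of the points (as a diameter) or three (as a circumcircle).
The farthest pair is (-6, -5)–(4, 4) with squared distance 181. The circle on this segment as diameter has centre (-1, -0.5) and r² = 181/4 = 45.25.
Check (4, -4): distance² to centre = 37.25 ≤ 45.25, so it lies inside.
All remaining points lie in this disk, and no smaller disk contains both endpoints, so this is the minimum enclosing circle.
r = √(45.25) ≈ 6.73.

6.73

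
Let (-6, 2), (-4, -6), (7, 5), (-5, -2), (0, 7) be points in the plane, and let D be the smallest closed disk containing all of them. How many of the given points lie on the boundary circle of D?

3

By Welzl's lemma the MEC is supported by two points (diametrically opposite) or three points (on a circumcircle).
The minimum enclosing circle is determined by three boundary points: (-6, 2), (-4, -6), (7, 5).
Their circumcentre is (1.4, -0.4) with r² = 60.52.
The farthest remaining point (0, 7) is at distance² 56.72 ≤ 60.52.
The points at distance exactly r from the centre are (-6, 2), (-4, -6), (7, 5) — 3 points.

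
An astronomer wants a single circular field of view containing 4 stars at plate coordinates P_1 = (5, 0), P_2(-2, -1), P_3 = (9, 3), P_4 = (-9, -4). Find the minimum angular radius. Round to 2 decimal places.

A smallest enclosing disk is always determined by at most three of the input points on its boundary.
The farthest pair is P_3–P_4 with squared distance 373. The circle on this segment as diameter has centre (0, -0.5) and r² = 373/4 = 93.25.
Check P_1: distance² to centre = 25.25 ≤ 93.25, so it lies inside.
All remaining points lie in this disk, and no smaller disk contains both endpoints, so this is the minimum enclosing circle.
r = √(93.25) ≈ 9.66.

9.66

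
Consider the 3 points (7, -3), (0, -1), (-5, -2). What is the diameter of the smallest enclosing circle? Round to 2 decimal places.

12.04

Call the three points A, B, C in the order given.
Side lengths²: AB² = 53, AC² = 145, BC² = 26.
Since AC² = 145 ≥ 53 + 26 = 79, the angle opposite AC is not acute, so the smallest enclosing circle has AC as diameter.
Centre = midpoint of AC = (1, -2.5), r² = 145/4 = 36.25.
Diameter = 2r = 2√(36.25) ≈ 12.04.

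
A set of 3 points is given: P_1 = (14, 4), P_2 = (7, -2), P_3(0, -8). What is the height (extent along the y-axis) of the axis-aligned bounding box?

12

max y = 4, min y = -8, so height = 12.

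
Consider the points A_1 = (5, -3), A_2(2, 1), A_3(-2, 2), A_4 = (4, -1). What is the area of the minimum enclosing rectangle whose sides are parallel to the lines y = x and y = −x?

In coordinates u = x + y, v = x − y the rectangle is axis-aligned; the map (x,y)→(u,v) scales areas by 2.
u-values: 2, 3, 0, 3; range = 3 − 0 = 3.
v-values: 8, 1, -4, 5; range = 8 − (-4) = 12.
Area = (3 × 12) / 2 = 18.

18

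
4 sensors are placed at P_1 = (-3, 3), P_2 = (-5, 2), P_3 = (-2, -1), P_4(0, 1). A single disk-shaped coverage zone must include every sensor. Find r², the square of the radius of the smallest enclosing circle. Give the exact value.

The minimum enclosing circle of a finite set is fixed by two of the points (as a diameter) or three (as a circumcircle).
The farthest pair is P_2–P_4 with squared distance 26. The circle on this segment as diameter has centre (-2.5, 1.5) and r² = 26/4 = 6.5.
Check P_1: distance² to centre = 2.5 ≤ 6.5, so it lies inside.
All remaining points lie in this disk, and no smaller disk contains both endpoints, so this is the minimum enclosing circle.

6.5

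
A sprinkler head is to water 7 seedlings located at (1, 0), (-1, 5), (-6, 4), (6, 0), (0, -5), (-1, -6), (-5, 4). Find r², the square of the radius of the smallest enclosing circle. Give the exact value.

By Welzl's lemma the MEC is supported by two points (diametrically opposite) or three points (on a circumcircle).
The minimum enclosing circle is determined by three boundary points: (-6, 4), (6, 0), (-1, -6).
Their circumcentre is (-0.5, 0.5) with r² = 42.5.
The farthest remaining point (-5, 4) is at distance² 32.5 ≤ 42.5.

42.5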